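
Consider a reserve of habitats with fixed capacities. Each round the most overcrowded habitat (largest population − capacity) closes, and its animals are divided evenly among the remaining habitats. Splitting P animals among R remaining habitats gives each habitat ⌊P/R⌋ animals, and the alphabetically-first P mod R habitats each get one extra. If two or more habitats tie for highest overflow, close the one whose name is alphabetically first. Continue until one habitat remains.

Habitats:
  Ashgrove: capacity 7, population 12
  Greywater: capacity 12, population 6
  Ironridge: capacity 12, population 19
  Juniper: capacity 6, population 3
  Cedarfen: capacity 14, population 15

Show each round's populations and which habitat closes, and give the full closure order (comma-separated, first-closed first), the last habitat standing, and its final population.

Round 1: Ashgrove=12 Cedarfen=15 Greywater=6 Ironridge=19 Juniper=3 → close Ironridge (overflow 7)
  19÷4 = 4 each, +1 to first 3
Round 2: Ashgrove=17 Cedarfen=20 Greywater=11 Juniper=7 → close Ashgrove (overflow 10)
  17÷3 = 5 each, +1 to first 2
Round 3: Cedarfen=26 Greywater=17 Juniper=12 → close Cedarfen (overflow 12)
  26÷2 = 13 each, +1 to first 0
Round 4: Greywater=30 Juniper=25 → close Juniper (overflow 19)
  25÷1 = 25 each, +1 to first 0

Closure order: Ironridge, Ashgrove, Cedarfen, Juniper
Last habitat: Greywater with 55 animals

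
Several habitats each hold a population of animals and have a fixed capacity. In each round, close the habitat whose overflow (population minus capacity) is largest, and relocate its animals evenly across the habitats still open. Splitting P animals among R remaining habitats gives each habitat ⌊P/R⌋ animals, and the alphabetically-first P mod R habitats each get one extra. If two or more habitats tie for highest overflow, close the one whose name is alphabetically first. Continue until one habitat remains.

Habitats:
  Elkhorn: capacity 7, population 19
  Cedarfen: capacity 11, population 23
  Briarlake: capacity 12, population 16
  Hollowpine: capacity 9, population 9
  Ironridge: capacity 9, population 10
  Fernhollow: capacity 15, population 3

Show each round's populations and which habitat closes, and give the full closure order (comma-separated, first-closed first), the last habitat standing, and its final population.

Round 1: Briarlake=16 Cedarfen=23 Elkhorn=19 Fernhollow=3 Hollowpine=9 Ironridge=10 → close Cedarfen (overflow 12)
  23÷5 = 4 each, +1 to first 3
Round 2: Briarlake=21 Elkhorn=24 Fernhollow=8 Hollowpine=13 Ironridge=14 → close Elkhorn (overflow 17)
  24÷4 = 6 each, +1 to first 0
Round 3: Briarlake=27 Fernhollow=14 Hollowpine=19 Ironridge=20 → close Briarlake (overflow 15)
  27÷3 = 9 each, +1 to first 0
Round 4: Fernhollow=23 Hollowpine=28 Ironridge=29 → close Ironridge (overflow 20)
  29÷2 = 14 each, +1 to first 1
Round 5: Fernhollow=38 Hollowpine=42 → close Hollowpine (overflow 33)
  42÷1 = 42 each, +1 to first 0

Closure order: Cedarfen, Elkhorn, Briarlake, Ironridge, Hollowpine
Last habitat: Fernhollow with 80 animals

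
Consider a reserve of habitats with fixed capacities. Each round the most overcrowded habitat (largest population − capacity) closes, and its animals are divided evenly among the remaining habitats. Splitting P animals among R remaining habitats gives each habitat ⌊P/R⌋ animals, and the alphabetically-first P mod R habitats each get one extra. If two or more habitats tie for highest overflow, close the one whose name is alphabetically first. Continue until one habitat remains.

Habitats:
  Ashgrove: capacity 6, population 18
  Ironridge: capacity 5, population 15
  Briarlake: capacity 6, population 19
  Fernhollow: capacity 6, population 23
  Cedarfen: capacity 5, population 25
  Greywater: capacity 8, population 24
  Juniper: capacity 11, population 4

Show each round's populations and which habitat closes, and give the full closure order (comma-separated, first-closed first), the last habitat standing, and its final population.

Round 1: Ashgrove=18 Briarlake=19 Cedarfen=25 Fernhollow=23 Greywater=24 Ironridge=15 Juniper=4 → close Cedarfen (overflow 20)
  25÷6 = 4 each, +1 to first 1
Round 2: Ashgrove=23 Briarlake=23 Fernhollow=27 Greywater=28 Ironridge=19 Juniper=8 → close Fernhollow (overflow 21)
  27÷5 = 5 each, +1 to first 2
Round 3: Ashgrove=29 Briarlake=29 Greywater=33 Ironridge=24 Juniper=13 → close Greywater (overflow 25)
  33÷4 = 8 each, +1 to first 1
Round 4: Ashgrove=38 Briarlake=37 Ironridge=32 Juniper=21 → close Ashgrove (overflow 32)
  38÷3 = 12 each, +1 to first 2
Round 5: Briarlake=50 Ironridge=45 Juniper=33 → close Briarlake (overflow 44)
  50÷2 = 25 each, +1 to first 0
Round 6: Ironridge=70 Juniper=58 → close Ironridge (overflow 65)
  70÷1 = 70 each, +1 to first 0

Closure order: Cedarfen, Fernhollow, Greywater, Ashgrove, Briarlake, Ironridge
Last habitat: Juniper with 128 animals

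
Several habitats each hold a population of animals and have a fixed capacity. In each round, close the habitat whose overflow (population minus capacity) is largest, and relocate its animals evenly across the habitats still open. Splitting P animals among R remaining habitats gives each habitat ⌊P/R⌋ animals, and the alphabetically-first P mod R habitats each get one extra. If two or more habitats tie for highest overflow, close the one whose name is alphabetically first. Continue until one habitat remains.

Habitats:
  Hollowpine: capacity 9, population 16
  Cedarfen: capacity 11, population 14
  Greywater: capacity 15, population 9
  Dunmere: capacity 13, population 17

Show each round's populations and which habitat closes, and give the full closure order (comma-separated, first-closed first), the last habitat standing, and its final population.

Round 1: Cedarfen=14 Dunmere=17 Greywater=9 Hollowpine=16 → close Hollowpine (overflow 7)
  16÷3 = 5 each, +1 to first 1
Round 2: Cedarfen=20 Dunmere=22 Greywater=14 → close Cedarfen (overflow 9)
  20÷2 = 10 each, +1 to first 0
Round 3: Dunmere=32 Greywater=24 → close Dunmere (overflow 19)
  32÷1 = 32 each, +1 to first 0

Closure order: Hollowpine, Cedarfen, Dunmere
Last habitat: Greywater with 56 animals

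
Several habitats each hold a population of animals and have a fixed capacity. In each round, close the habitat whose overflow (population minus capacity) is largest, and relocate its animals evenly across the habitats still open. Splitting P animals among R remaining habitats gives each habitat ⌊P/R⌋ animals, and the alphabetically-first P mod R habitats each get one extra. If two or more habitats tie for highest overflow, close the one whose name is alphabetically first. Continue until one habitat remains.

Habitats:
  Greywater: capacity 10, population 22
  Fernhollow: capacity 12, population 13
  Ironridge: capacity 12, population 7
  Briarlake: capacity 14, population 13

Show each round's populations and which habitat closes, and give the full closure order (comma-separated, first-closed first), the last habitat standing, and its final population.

Closure order: Greywater, Fernhollow, Briarlake
Last habitat: Ironridge with 55 animals

Round 1: Briarlake=13 Fernhollow=13 Greywater=22 Ironridge=7 → close Greywater (overflow 12)
  22÷3 = 7 each, +1 to first 1
Round 2: Briarlake=21 Fernhollow=20 Ironridge=14 → close Fernhollow (overflow 8)
  20÷2 = 10 each, +1 to first 0
Round 3: Briarlake=31 Ironridge=24 → close Briarlake (overflow 17)
  31÷1 = 31 each, +1 to first 0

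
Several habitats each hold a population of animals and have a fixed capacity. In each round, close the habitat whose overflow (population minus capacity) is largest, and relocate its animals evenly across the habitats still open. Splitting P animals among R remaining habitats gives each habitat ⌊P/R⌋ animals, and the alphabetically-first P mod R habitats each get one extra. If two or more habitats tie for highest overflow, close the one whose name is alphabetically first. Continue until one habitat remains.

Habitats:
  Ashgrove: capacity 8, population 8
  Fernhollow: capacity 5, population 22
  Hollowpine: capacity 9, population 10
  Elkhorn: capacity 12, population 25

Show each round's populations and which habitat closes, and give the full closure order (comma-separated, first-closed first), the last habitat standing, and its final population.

Round 1: Ashgrove=8 Elkhorn=25 Fernhollow=22 Hollowpine=10 → close Fernhollow (overflow 17)
  22÷3 = 7 each, +1 to first 1
Round 2: Ashgrove=16 Elkhorn=32 Hollowpine=17 → close Elkhorn (overflow 20)
  32÷2 = 16 each, +1 to first 0
Round 3: Ashgrove=32 Hollowpine=33 → close Ashgrove (overflow 24)
  32÷1 = 32 each, +1 to first 0

Closure order: Fernhollow, Elkhorn, Ashgrove
Last habitat: Hollowpine with 65 animals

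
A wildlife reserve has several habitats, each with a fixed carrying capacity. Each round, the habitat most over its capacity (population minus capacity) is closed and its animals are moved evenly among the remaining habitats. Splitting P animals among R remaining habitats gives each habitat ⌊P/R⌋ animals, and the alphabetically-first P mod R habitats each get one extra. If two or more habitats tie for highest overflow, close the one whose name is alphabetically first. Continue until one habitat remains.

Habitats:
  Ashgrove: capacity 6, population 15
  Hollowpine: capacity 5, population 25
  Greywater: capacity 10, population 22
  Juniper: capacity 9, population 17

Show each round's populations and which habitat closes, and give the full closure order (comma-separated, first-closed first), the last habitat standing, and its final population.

Round 1: Ashgrove=15 Greywater=22 Hollowpine=25 Juniper=17 → close Hollowpine (overflow 20)
  25÷3 = 8 each, +1 to first 1
Round 2: Ashgrove=24 Greywater=30 Juniper=25 → close Greywater (overflow 20)
  30÷2 = 15 each, +1 to first 0
Round 3: Ashgrove=39 Juniper=40 → close Ashgrove (overflow 33)
  39÷1 = 39 each, +1 to first 0

Closure order: Hollowpine, Greywater, Ashgrove
Last habitat: Juniper with 79 animals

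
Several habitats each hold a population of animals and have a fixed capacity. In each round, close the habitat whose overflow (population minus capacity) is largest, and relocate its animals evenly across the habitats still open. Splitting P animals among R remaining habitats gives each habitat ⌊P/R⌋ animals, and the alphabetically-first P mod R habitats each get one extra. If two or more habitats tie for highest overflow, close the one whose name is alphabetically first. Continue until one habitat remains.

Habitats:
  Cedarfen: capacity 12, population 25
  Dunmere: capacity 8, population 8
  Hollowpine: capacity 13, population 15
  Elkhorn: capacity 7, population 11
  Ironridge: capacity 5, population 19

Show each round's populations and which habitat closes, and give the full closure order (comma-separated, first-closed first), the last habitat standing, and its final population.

Round 1: Cedarfen=25 Dunmere=8 Elkhorn=11 Hollowpine=15 Ironridge=19 → close Ironridge (overflow 14)
  19÷4 = 4 each, +1 to first 3
Round 2: Cedarfen=30 Dunmere=13 Elkhorn=16 Hollowpine=19 → close Cedarfen (overflow 18)
  30÷3 = 10 each, +1 to first 0
Round 3: Dunmere=23 Elkhorn=26 Hollowpine=29 → close Elkhorn (overflow 19)
  26÷2 = 13 each, +1 to first 0
Round 4: Dunmere=36 Hollowpine=42 → close Hollowpine (overflow 29)
  42÷1 = 42 each, +1 to first 0

Closure order: Ironridge, Cedarfen, Elkhorn, Hollowpine
Last habitat: Dunmere with 78 animals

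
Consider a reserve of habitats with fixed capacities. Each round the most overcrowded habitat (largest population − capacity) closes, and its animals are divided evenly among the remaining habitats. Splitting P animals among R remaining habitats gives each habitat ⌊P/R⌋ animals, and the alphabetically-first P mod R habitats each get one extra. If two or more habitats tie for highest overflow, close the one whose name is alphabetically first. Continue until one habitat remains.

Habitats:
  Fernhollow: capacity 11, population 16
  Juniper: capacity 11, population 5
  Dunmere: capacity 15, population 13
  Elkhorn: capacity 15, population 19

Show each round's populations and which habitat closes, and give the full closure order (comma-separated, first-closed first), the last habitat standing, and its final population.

Round 1: Dunmere=13 Elkhorn=19 Fernhollow=16 Juniper=5 → close Fernhollow (overflow 5)
  16÷3 = 5 each, +1 to first 1
Round 2: Dunmere=19 Elkhorn=24 Juniper=10 → close Elkhorn (overflow 9)
  24÷2 = 12 each, +1 to first 0
Round 3: Dunmere=31 Juniper=22 → close Dunmere (overflow 16)
  31÷1 = 31 each, +1 to first 0

Closure order: Fernhollow, Elkhorn, Dunmere
Last habitat: Juniper with 53 animals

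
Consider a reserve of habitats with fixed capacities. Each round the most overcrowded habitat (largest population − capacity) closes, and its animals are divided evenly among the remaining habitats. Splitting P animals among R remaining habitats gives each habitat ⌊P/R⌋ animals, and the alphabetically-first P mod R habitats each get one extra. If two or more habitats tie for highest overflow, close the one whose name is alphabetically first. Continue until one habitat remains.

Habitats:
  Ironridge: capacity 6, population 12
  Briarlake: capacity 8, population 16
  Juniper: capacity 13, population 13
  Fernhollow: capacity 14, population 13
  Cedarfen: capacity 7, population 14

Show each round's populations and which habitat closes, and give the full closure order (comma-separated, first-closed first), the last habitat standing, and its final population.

Round 1: Briarlake=16 Cedarfen=14 Fernhollow=13 Ironridge=12 Juniper=13 → close Briarlake (overflow 8)
  16÷4 = 4 each, +1 to first 0
Round 2: Cedarfen=18 Fernhollow=17 Ironridge=16 Juniper=17 → close Cedarfen (overflow 11)
  18÷3 = 6 each, +1 to first 0
Round 3: Fernhollow=23 Ironridge=22 Juniper=23 → close Ironridge (overflow 16)
  22÷2 = 11 each, +1 to first 0
Round 4: Fernhollow=34 Juniper=34 → close Juniper (overflow 21)
  34÷1 = 34 each, +1 to first 0

Closure order: Briarlake, Cedarfen, Ironridge, Juniper
Last habitat: Fernhollow with 68 animals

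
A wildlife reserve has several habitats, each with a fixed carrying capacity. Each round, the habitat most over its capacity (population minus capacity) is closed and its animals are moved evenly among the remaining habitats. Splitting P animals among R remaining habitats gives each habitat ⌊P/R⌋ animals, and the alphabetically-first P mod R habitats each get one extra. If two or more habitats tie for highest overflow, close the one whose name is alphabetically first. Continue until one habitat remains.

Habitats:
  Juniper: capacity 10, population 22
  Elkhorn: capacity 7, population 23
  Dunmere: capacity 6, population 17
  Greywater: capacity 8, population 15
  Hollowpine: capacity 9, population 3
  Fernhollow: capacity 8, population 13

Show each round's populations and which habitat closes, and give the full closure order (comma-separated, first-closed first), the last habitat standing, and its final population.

Closure order: Elkhorn, Dunmere, Juniper, Greywater, Fernhollow
Last habitat: Hollowpine with 93 animals

Round 1: Dunmere=17 Elkhorn=23 Fernhollow=13 Greywater=15 Hollowpine=3 Juniper=22 → close Elkhorn (overflow 16)
  23÷5 = 4 each, +1 to first 3
Round 2: Dunmere=22 Fernhollow=18 Greywater=20 Hollowpine=7 Juniper=26 → close Dunmere (overflow 16)
  22÷4 = 5 each, +1 to first 2
Round 3: Fernhollow=24 Greywater=26 Hollowpine=12 Juniper=31 → close Juniper (overflow 21)
  31÷3 = 10 each, +1 to first 1
Round 4: Fernhollow=35 Greywater=36 Hollowpine=22 → close Greywater (overflow 28)
  36÷2 = 18 each, +1 to first 0
Round 5: Fernhollow=53 Hollowpine=40 → close Fernhollow (overflow 45)
  53÷1 = 53 each, +1 to first 0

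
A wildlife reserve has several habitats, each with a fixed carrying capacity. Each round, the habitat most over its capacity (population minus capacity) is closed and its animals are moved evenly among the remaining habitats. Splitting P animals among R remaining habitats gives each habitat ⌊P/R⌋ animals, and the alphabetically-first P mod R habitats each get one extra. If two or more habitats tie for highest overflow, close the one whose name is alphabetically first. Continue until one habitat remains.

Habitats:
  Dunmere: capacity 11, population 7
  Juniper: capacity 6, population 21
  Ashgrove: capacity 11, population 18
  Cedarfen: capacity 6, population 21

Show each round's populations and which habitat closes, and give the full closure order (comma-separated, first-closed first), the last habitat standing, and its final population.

Round 1: Ashgrove=18 Cedarfen=21 Dunmere=7 Juniper=21 → close Cedarfen (overflow 15)
  21÷3 = 7 each, +1 to first 0
Round 2: Ashgrove=25 Dunmere=14 Juniper=28 → close Juniper (overflow 22)
  28÷2 = 14 each, +1 to first 0
Round 3: Ashgrove=39 Dunmere=28 → close Ashgrove (overflow 28)
  39÷1 = 39 each, +1 to first 0

Closure order: Cedarfen, Juniper, Ashgrove
Last habitat: Dunmere with 67 animals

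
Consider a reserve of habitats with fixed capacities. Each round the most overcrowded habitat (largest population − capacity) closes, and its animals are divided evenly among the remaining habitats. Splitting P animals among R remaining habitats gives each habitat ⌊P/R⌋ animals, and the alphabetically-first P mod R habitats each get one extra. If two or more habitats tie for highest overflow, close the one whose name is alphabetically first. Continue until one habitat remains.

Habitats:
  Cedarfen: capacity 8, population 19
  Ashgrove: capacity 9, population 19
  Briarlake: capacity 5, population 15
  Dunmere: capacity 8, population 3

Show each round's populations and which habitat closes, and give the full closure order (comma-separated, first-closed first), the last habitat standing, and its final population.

Round 1: Ashgrove=19 Briarlake=15 Cedarfen=19 Dunmere=3 → close Cedarfen (overflow 11)
  19÷3 = 6 each, +1 to first 1
Round 2: Ashgrove=26 Briarlake=21 Dunmere=9 → close Ashgrove (overflow 17)
  26÷2 = 13 each, +1 to first 0
Round 3: Briarlake=34 Dunmere=22 → close Briarlake (overflow 29)
  34÷1 = 34 each, +1 to first 0

Closure order: Cedarfen, Ashgrove, Briarlake
Last habitat: Dunmere with 56 animals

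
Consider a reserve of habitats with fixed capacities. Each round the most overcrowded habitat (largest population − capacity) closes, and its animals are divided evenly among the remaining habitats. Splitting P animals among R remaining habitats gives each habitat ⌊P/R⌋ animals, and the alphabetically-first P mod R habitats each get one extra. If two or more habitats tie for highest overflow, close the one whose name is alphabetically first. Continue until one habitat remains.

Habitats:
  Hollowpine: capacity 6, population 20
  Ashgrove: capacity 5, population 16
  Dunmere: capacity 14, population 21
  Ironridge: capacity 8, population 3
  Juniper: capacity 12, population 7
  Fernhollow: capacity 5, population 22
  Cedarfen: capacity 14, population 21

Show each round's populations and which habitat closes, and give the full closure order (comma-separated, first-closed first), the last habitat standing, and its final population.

Closure order: Fernhollow, Hollowpine, Ashgrove, Cedarfen, Dunmere, Ironridge
Last habitat: Juniper with 110 animals

Round 1: Ashgrove=16 Cedarfen=21 Dunmere=21 Fernhollow=22 Hollowpine=20 Ironridge=3 Juniper=7 → close Fernhollow (overflow 17)
  22÷6 = 3 each, +1 to first 4
Round 2: Ashgrove=20 Cedarfen=25 Dunmere=25 Hollowpine=24 Ironridge=6 Juniper=10 → close Hollowpine (overflow 18)
  24÷5 = 4 each, +1 to first 4
Round 3: Ashgrove=25 Cedarfen=30 Dunmere=30 Ironridge=11 Juniper=14 → close Ashgrove (overflow 20)
  25÷4 = 6 each, +1 to first 1
Round 4: Cedarfen=37 Dunmere=36 Ironridge=17 Juniper=20 → close Cedarfen (overflow 23)
  37÷3 = 12 each, +1 to first 1
Round 5: Dunmere=49 Ironridge=29 Juniper=32 → close Dunmere (overflow 35)
  49÷2 = 24 each, +1 to first 1
Round 6: Ironridge=54 Juniper=56 → close Ironridge (overflow 46)
  54÷1 = 54 each, +1 to first 0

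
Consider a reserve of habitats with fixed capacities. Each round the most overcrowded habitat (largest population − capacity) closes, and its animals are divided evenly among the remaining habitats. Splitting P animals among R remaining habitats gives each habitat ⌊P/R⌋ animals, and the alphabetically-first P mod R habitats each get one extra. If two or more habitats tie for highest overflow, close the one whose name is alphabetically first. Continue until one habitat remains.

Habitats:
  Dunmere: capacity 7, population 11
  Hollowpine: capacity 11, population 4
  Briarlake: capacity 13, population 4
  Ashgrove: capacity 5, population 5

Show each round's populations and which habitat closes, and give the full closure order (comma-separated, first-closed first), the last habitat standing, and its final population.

Round 1: Ashgrove=5 Briarlake=4 Dunmere=11 Hollowpine=4 → close Dunmere (overflow 4)
  11÷3 = 3 each, +1 to first 2
Round 2: Ashgrove=9 Briarlake=8 Hollowpine=7 → close Ashgrove (overflow 4)
  9÷2 = 4 each, +1 to first 1
Round 3: Briarlake=13 Hollowpine=11 → close Briarlake (overflow 0)
  13÷1 = 13 each, +1 to first 0

Closure order: Dunmere, Ashgrove, Briarlake
Last habitat: Hollowpine with 24 animals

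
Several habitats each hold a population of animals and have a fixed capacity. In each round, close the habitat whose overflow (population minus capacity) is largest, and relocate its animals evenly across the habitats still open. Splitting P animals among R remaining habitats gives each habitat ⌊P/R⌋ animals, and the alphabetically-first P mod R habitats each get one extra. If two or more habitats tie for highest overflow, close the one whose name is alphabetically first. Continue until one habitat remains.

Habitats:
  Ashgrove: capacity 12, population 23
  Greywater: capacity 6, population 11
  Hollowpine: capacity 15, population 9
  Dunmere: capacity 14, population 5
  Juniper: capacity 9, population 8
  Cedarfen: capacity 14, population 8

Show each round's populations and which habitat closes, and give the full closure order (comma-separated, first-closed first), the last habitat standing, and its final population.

Round 1: Ashgrove=23 Cedarfen=8 Dunmere=5 Greywater=11 Hollowpine=9 Juniper=8 → close Ashgrove (overflow 11)
  23÷5 = 4 each, +1 to first 3
Round 2: Cedarfen=13 Dunmere=10 Greywater=16 Hollowpine=13 Juniper=12 → close Greywater (overflow 10)
  16÷4 = 4 each, +1 to first 0
Round 3: Cedarfen=17 Dunmere=14 Hollowpine=17 Juniper=16 → close Juniper (overflow 7)
  16÷3 = 5 each, +1 to first 1
Round 4: Cedarfen=23 Dunmere=19 Hollowpine=22 → close Cedarfen (overflow 9)
  23÷2 = 11 each, +1 to first 1
Round 5: Dunmere=31 Hollowpine=33 → close Hollowpine (overflow 18)
  33÷1 = 33 each, +1 to first 0

Closure order: Ashgrove, Greywater, Juniper, Cedarfen, Hollowpine
Last habitat: Dunmere with 64 animals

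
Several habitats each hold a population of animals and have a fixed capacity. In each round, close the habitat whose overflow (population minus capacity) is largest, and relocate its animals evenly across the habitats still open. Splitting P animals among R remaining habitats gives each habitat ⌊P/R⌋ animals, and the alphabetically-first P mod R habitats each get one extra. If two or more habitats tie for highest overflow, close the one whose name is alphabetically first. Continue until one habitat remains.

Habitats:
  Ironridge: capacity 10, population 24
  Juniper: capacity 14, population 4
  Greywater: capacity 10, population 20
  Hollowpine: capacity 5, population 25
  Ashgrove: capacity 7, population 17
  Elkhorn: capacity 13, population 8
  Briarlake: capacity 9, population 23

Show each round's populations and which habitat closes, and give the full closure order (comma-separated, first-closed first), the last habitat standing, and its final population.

Closure order: Hollowpine, Briarlake, Ironridge, Ashgrove, Greywater, Elkhorn
Last habitat: Juniper with 121 animals

Round 1: Ashgrove=17 Briarlake=23 Elkhorn=8 Greywater=20 Hollowpine=25 Ironridge=24 Juniper=4 → close Hollowpine (overflow 20)
  25÷6 = 4 each, +1 to first 1
Round 2: Ashgrove=22 Briarlake=27 Elkhorn=12 Greywater=24 Ironridge=28 Juniper=8 → close Briarlake (overflow 18)
  27÷5 = 5 each, +1 to first 2
Round 3: Ashgrove=28 Elkhorn=18 Greywater=29 Ironridge=33 Juniper=13 → close Ironridge (overflow 23)
  33÷4 = 8 each, +1 to first 1
Round 4: Ashgrove=37 Elkhorn=26 Greywater=37 Juniper=21 → close Ashgrove (overflow 30)
  37÷3 = 12 each, +1 to first 1
Round 5: Elkhorn=39 Greywater=49 Juniper=33 → close Greywater (overflow 39)
  49÷2 = 24 each, +1 to first 1
Round 6: Elkhorn=64 Juniper=57 → close Elkhorn (overflow 51)
  64÷1 = 64 each, +1 to first 0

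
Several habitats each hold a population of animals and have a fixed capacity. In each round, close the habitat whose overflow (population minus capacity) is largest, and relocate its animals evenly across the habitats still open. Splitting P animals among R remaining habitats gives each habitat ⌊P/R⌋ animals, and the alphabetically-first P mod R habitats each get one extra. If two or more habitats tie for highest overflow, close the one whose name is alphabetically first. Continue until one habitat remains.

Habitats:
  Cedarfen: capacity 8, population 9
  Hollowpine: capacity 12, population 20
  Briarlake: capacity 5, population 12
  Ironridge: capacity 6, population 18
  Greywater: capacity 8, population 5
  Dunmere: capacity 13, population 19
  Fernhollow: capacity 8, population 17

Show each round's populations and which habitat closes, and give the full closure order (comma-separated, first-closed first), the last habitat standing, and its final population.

Closure order: Ironridge, Fernhollow, Hollowpine, Briarlake, Dunmere, Cedarfen
Last habitat: Greywater with 100 animals

Round 1: Briarlake=12 Cedarfen=9 Dunmere=19 Fernhollow=17 Greywater=5 Hollowpine=20 Ironridge=18 → close Ironridge (overflow 12)
  18÷6 = 3 each, +1 to first 0
Round 2: Briarlake=15 Cedarfen=12 Dunmere=22 Fernhollow=20 Greywater=8 Hollowpine=23 → close Fernhollow (overflow 12)
  20÷5 = 4 each, +1 to first 0
Round 3: Briarlake=19 Cedarfen=16 Dunmere=26 Greywater=12 Hollowpine=27 → close Hollowpine (overflow 15)
  27÷4 = 6 each, +1 to first 3
Round 4: Briarlake=26 Cedarfen=23 Dunmere=33 Greywater=18 → close Briarlake (overflow 21)
  26÷3 = 8 each, +1 to first 2
Round 5: Cedarfen=32 Dunmere=42 Greywater=26 → close Dunmere (overflow 29)
  42÷2 = 21 each, +1 to first 0
Round 6: Cedarfen=53 Greywater=47 → close Cedarfen (overflow 45)
  53÷1 = 53 each, +1 to first 0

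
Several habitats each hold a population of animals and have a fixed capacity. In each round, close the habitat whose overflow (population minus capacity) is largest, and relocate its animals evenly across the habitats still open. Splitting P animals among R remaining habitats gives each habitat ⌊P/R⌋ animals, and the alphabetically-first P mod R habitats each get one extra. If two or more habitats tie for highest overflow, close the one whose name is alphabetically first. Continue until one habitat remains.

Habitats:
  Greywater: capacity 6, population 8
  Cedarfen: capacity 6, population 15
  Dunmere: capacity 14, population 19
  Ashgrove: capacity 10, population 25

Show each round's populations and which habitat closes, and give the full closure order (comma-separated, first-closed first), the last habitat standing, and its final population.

Closure order: Ashgrove, Cedarfen, Dunmere
Last habitat: Greywater with 67 animals

Round 1: Ashgrove=25 Cedarfen=15 Dunmere=19 Greywater=8 → close Ashgrove (overflow 15)
  25÷3 = 8 each, +1 to first 1
Round 2: Cedarfen=24 Dunmere=27 Greywater=16 → close Cedarfen (overflow 18)
  24÷2 = 12 each, +1 to first 0
Round 3: Dunmere=39 Greywater=28 → close Dunmere (overflow 25)
  39÷1 = 39 each, +1 to first 0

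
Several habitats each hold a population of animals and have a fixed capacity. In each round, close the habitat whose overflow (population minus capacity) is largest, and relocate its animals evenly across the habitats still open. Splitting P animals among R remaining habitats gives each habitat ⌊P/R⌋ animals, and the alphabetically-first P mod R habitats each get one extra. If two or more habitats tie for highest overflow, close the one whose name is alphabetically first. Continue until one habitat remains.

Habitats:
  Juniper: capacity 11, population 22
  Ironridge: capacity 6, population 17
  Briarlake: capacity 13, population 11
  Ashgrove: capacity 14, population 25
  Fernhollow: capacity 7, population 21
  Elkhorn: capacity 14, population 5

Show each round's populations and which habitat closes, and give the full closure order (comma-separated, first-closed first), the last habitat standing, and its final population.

Closure order: Fernhollow, Ashgrove, Ironridge, Juniper, Briarlake
Last habitat: Elkhorn with 101 animals

Round 1: Ashgrove=25 Briarlake=11 Elkhorn=5 Fernhollow=21 Ironridge=17 Juniper=22 → close Fernhollow (overflow 14)
  21÷5 = 4 each, +1 to first 1
Round 2: Ashgrove=30 Briarlake=15 Elkhorn=9 Ironridge=21 Juniper=26 → close Ashgrove (overflow 16)
  30÷4 = 7 each, +1 to first 2
Round 3: Briarlake=23 Elkhorn=17 Ironridge=28 Juniper=33 → close Ironridge (overflow 22)
  28÷3 = 9 each, +1 to first 1
Round 4: Briarlake=33 Elkhorn=26 Juniper=42 → close Juniper (overflow 31)
  42÷2 = 21 each, +1 to first 0
Round 5: Briarlake=54 Elkhorn=47 → close Briarlake (overflow 41)
  54÷1 = 54 each, +1 to first 0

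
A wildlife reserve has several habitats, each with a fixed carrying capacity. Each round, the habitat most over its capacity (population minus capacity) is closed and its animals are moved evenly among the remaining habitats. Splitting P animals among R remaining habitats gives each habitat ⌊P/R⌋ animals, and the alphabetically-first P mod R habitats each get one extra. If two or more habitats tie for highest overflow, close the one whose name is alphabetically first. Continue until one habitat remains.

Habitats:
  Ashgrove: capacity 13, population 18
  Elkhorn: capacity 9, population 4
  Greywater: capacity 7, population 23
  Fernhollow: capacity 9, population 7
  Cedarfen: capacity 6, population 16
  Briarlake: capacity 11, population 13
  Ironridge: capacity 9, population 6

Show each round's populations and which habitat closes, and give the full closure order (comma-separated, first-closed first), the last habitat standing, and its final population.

Closure order: Greywater, Cedarfen, Ashgrove, Briarlake, Fernhollow, Elkhorn
Last habitat: Ironridge with 87 animals

Round 1: Ashgrove=18 Briarlake=13 Cedarfen=16 Elkhorn=4 Fernhollow=7 Greywater=23 Ironridge=6 → close Greywater (overflow 16)
  23÷6 = 3 each, +1 to first 5
Round 2: Ashgrove=22 Briarlake=17 Cedarfen=20 Elkhorn=8 Fernhollow=11 Ironridge=9 → close Cedarfen (overflow 14)
  20÷5 = 4 each, +1 to first 0
Round 3: Ashgrove=26 Briarlake=21 Elkhorn=12 Fernhollow=15 Ironridge=13 → close Ashgrove (overflow 13)
  26÷4 = 6 each, +1 to first 2
Round 4: Briarlake=28 Elkhorn=19 Fernhollow=21 Ironridge=19 → close Briarlake (overflow 17)
  28÷3 = 9 each, +1 to first 1
Round 5: Elkhorn=29 Fernhollow=30 Ironridge=28 → close Fernhollow (overflow 21)
  30÷2 = 15 each, +1 to first 0
Round 6: Elkhorn=44 Ironridge=43 → close Elkhorn (overflow 35)
  44÷1 = 44 each, +1 to first 0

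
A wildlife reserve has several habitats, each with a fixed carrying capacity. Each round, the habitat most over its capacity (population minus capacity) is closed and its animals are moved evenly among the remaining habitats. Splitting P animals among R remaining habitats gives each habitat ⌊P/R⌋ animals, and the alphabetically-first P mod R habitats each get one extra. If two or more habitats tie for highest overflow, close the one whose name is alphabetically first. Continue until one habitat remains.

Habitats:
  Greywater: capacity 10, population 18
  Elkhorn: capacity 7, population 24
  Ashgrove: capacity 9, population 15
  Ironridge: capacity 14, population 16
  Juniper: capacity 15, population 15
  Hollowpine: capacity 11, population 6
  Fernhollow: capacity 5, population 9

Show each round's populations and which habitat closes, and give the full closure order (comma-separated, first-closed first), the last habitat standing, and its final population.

Closure order: Elkhorn, Greywater, Ashgrove, Fernhollow, Ironridge, Juniper
Last habitat: Hollowpine with 103 animals

Round 1: Ashgrove=15 Elkhorn=24 Fernhollow=9 Greywater=18 Hollowpine=6 Ironridge=16 Juniper=15 → close Elkhorn (overflow 17)
  24÷6 = 4 each, +1 to first 0
Round 2: Ashgrove=19 Fernhollow=13 Greywater=22 Hollowpine=10 Ironridge=20 Juniper=19 → close Greywater (overflow 12)
  22÷5 = 4 each, +1 to first 2
Round 3: Ashgrove=24 Fernhollow=18 Hollowpine=14 Ironridge=24 Juniper=23 → close Ashgrove (overflow 15)
  24÷4 = 6 each, +1 to first 0
Round 4: Fernhollow=24 Hollowpine=20 Ironridge=30 Juniper=29 → close Fernhollow (overflow 19)
  24÷3 = 8 each, +1 to first 0
Round 5: Hollowpine=28 Ironridge=38 Juniper=37 → close Ironridge (overflow 24)
  38÷2 = 19 each, +1 to first 0
Round 6: Hollowpine=47 Juniper=56 → close Juniper (overflow 41)
  56÷1 = 56 each, +1 to first 0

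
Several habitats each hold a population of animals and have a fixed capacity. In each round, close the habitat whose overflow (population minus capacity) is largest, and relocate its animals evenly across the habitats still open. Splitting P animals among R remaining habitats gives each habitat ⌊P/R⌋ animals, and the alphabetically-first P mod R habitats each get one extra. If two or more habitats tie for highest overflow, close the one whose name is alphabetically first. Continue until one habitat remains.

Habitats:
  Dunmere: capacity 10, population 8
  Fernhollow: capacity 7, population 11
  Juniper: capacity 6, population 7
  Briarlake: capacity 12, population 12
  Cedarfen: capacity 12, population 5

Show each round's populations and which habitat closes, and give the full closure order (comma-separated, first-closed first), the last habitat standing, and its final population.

Round 1: Briarlake=12 Cedarfen=5 Dunmere=8 Fernhollow=11 Juniper=7 → close Fernhollow (overflow 4)
  11÷4 = 2 each, +1 to first 3
Round 2: Briarlake=15 Cedarfen=8 Dunmere=11 Juniper=9 → close Briarlake (overflow 3)
  15÷3 = 5 each, +1 to first 0
Round 3: Cedarfen=13 Dunmere=16 Juniper=14 → close Juniper (overflow 8)
  14÷2 = 7 each, +1 to first 0
Round 4: Cedarfen=20 Dunmere=23 → close Dunmere (overflow 13)
  23÷1 = 23 each, +1 to first 0

Closure order: Fernhollow, Briarlake, Juniper, Dunmere
Last habitat: Cedarfen with 43 animals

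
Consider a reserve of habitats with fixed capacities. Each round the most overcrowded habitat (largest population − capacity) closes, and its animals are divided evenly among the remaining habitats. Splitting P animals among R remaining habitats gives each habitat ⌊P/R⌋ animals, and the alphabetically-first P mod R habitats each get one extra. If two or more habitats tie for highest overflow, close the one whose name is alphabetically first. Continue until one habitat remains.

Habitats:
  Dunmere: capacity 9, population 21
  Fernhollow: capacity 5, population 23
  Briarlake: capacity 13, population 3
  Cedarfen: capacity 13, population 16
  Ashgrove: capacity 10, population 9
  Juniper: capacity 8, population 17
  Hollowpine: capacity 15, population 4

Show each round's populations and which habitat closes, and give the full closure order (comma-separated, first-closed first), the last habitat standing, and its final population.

Closure order: Fernhollow, Dunmere, Juniper, Cedarfen, Ashgrove, Briarlake
Last habitat: Hollowpine with 93 animals

Round 1: Ashgrove=9 Briarlake=3 Cedarfen=16 Dunmere=21 Fernhollow=23 Hollowpine=4 Juniper=17 → close Fernhollow (overflow 18)
  23÷6 = 3 each, +1 to first 5
Round 2: Ashgrove=13 Briarlake=7 Cedarfen=20 Dunmere=25 Hollowpine=8 Juniper=20 → close Dunmere (overflow 16)
  25÷5 = 5 each, +1 to first 0
Round 3: Ashgrove=18 Briarlake=12 Cedarfen=25 Hollowpine=13 Juniper=25 → close Juniper (overflow 17)
  25÷4 = 6 each, +1 to first 1
Round 4: Ashgrove=25 Briarlake=18 Cedarfen=31 Hollowpine=19 → close Cedarfen (overflow 18)
  31÷3 = 10 each, +1 to first 1
Round 5: Ashgrove=36 Briarlake=28 Hollowpine=29 → close Ashgrove (overflow 26)
  36÷2 = 18 each, +1 to first 0
Round 6: Briarlake=46 Hollowpine=47 → close Briarlake (overflow 33)
  46÷1 = 46 each, +1 to first 0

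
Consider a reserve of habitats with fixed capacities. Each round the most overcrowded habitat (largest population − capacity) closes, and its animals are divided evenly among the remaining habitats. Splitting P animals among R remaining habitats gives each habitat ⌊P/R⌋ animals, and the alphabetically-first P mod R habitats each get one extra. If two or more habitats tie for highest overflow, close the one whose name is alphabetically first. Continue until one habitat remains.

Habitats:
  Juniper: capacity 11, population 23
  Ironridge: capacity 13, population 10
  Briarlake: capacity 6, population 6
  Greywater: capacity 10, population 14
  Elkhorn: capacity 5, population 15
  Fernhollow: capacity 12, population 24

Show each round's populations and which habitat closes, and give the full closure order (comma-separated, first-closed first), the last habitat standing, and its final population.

Round 1: Briarlake=6 Elkhorn=15 Fernhollow=24 Greywater=14 Ironridge=10 Juniper=23 → close Fernhollow (overflow 12)
  24÷5 = 4 each, +1 to first 4
Round 2: Briarlake=11 Elkhorn=20 Greywater=19 Ironridge=15 Juniper=27 → close Juniper (overflow 16)
  27÷4 = 6 each, +1 to first 3
Round 3: Briarlake=18 Elkhorn=27 Greywater=26 Ironridge=21 → close Elkhorn (overflow 22)
  27÷3 = 9 each, +1 to first 0
Round 4: Briarlake=27 Greywater=35 Ironridge=30 → close Greywater (overflow 25)
  35÷2 = 17 each, +1 to first 1
Round 5: Briarlake=45 Ironridge=47 → close Briarlake (overflow 39)
  45÷1 = 45 each, +1 to first 0

Closure order: Fernhollow, Juniper, Elkhorn, Greywater, Briarlake
Last habitat: Ironridge with 92 animals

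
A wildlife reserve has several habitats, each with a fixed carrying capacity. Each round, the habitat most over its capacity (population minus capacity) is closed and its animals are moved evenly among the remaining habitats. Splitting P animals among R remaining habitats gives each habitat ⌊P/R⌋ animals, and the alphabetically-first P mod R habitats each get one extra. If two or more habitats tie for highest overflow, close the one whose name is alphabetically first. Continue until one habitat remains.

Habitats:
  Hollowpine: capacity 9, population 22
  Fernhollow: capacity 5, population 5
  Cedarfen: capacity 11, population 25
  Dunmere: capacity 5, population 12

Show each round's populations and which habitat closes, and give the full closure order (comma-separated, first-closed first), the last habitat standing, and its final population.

Round 1: Cedarfen=25 Dunmere=12 Fernhollow=5 Hollowpine=22 → close Cedarfen (overflow 14)
  25÷3 = 8 each, +1 to first 1
Round 2: Dunmere=21 Fernhollow=13 Hollowpine=30 → close Hollowpine (overflow 21)
  30÷2 = 15 each, +1 to first 0
Round 3: Dunmere=36 Fernhollow=28 → close Dunmere (overflow 31)
  36÷1 = 36 each, +1 to first 0

Closure order: Cedarfen, Hollowpine, Dunmere
Last habitat: Fernhollow with 64 animals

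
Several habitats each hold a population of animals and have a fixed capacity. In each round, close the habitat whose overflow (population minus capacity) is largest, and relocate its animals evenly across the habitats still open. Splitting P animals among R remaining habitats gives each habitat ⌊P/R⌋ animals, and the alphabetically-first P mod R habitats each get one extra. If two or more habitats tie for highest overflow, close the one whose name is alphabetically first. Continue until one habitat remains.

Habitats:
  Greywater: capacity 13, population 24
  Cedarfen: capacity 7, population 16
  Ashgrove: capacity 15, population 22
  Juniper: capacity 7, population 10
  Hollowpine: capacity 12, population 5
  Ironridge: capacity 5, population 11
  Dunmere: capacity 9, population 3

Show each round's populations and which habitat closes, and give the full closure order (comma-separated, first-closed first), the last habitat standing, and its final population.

Round 1: Ashgrove=22 Cedarfen=16 Dunmere=3 Greywater=24 Hollowpine=5 Ironridge=11 Juniper=10 → close Greywater (overflow 11)
  24÷6 = 4 each, +1 to first 0
Round 2: Ashgrove=26 Cedarfen=20 Dunmere=7 Hollowpine=9 Ironridge=15 Juniper=14 → close Cedarfen (overflow 13)
  20÷5 = 4 each, +1 to first 0
Round 3: Ashgrove=30 Dunmere=11 Hollowpine=13 Ironridge=19 Juniper=18 → close Ashgrove (overflow 15)
  30÷4 = 7 each, +1 to first 2
Round 4: Dunmere=19 Hollowpine=21 Ironridge=26 Juniper=25 → close Ironridge (overflow 21)
  26÷3 = 8 each, +1 to first 2
Round 5: Dunmere=28 Hollowpine=30 Juniper=33 → close Juniper (overflow 26)
  33÷2 = 16 each, +1 to first 1
Round 6: Dunmere=45 Hollowpine=46 → close Dunmere (overflow 36)
  45÷1 = 45 each, +1 to first 0

Closure order: Greywater, Cedarfen, Ashgrove, Ironridge, Juniper, Dunmere
Last habitat: Hollowpine with 91 animals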